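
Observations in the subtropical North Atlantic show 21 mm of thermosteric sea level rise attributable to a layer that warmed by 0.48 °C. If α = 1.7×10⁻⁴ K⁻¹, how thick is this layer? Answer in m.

H = Δh/(αΔT) = 0.021 / (1.7×10⁻⁴ × 0.48) ≈ 257.4 m

H ≈ 257 m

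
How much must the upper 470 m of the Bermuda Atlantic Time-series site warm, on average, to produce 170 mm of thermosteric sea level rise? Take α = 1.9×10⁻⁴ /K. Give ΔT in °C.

ΔT = Δh/(αH) = 0.17 / (1.9×10⁻⁴ × 470) ≈ 1.904 °C

about 1.90 °C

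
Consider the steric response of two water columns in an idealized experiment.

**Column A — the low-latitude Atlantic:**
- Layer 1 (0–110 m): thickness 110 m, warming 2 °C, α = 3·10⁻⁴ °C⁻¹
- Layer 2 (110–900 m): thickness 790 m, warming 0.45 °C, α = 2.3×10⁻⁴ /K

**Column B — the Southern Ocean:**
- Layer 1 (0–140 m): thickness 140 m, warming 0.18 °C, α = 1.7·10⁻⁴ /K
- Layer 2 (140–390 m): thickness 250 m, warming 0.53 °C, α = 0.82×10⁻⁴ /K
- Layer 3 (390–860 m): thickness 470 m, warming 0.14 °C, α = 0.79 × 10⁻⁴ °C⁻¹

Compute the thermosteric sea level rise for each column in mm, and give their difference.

A 110 × 2 × 3×10⁻⁴ = 0.06600 m
A 110–900 m: 790 × 2.3×10⁻⁴ × 0.45 = 0.081765 m
A total: 0.147765 m
B 0–140 m: 140 × 0.18 × 1.7×10⁻⁴ = 0.004284 m
B Layer 2: 0.53 × 0.82×10⁻⁴ × 250 = 0.010865 m
B Layer 3: 0.79×10⁻⁴ × 0.14 × 470 = 0.0051982 m
B total: 0.0203472 m
Difference: 0.147765 − 0.0203472 = 0.1274178 m

A: 148 mm; B: 20.3 mm; difference 127 mm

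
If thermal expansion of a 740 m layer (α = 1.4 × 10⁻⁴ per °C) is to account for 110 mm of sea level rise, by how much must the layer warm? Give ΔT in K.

1.1 K

ΔT = Δh/(αH) = 0.11 / (1.4×10⁻⁴ × 740) ≈ 1.062 K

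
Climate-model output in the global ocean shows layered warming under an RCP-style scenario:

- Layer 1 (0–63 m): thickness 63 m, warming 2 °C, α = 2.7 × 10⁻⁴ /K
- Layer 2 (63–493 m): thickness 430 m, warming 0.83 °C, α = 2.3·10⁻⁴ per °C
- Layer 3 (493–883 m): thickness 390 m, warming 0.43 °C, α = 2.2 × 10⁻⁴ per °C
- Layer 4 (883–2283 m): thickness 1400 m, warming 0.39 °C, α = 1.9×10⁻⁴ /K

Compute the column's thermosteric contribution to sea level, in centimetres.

0–63 m: 63 × 2.7×10⁻⁴ × 2 = 0.03402 m
2.3×10⁻⁴ × 430 × 0.83 = 0.082087 m
390 × 0.43 × 2.2×10⁻⁴ = 0.036894 m
0.39 × 1400 × 1.9×10⁻⁴ = 0.10374 m
Δh = 0.03402 + 0.082087 + 0.036894 + 0.10374 = 0.256741 m

Δh ≈ 25.7 cm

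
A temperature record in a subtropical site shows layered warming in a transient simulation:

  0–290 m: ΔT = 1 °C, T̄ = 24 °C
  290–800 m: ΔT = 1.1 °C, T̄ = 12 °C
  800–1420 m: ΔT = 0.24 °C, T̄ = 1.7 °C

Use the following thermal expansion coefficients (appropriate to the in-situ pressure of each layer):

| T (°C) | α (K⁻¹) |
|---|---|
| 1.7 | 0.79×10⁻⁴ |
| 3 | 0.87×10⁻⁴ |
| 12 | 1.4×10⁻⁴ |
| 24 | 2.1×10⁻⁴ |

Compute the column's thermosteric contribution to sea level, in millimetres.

151 mm of thermosteric rise

Layer 1 at 24 °C → α = 2.1×10⁻⁴ K⁻¹
Layer 2 at 12 °C → α = 1.4×10⁻⁴ K⁻¹
Layer 3 at 1.7 °C → α = 0.79×10⁻⁴ K⁻¹
290 × 1 × 2.1×10⁻⁴ = 0.06090 m
Layer 2: 1.1 × 1.4×10⁻⁴ × 510 = 0.07854 m
0.24 × 620 × 0.79×10⁻⁴ = 0.0117552 m
Δh = 0.06090 + 0.07854 + 0.0117552 = 0.1511952 m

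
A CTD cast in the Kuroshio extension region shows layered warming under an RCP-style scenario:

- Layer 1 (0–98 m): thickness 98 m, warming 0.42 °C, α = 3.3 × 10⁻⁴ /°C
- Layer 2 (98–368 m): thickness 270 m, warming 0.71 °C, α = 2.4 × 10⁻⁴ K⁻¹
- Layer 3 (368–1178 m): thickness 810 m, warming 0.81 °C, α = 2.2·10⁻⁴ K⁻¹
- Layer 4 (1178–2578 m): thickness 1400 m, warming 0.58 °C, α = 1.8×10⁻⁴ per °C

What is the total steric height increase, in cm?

3.3×10⁻⁴ × 0.42 × 98 = 0.0135828 m
270 × 0.71 × 2.4×10⁻⁴ = 0.046008 m
0.81 × 2.2×10⁻⁴ × 810 = 0.144342 m
1178–2578 m: 0.58 × 1400 × 1.8×10⁻⁴ = 0.14616 m
Δh = 0.0135828 + 0.046008 + 0.144342 + 0.14616 = 0.3500928 m ≈ 35.0 cm

35.0 cm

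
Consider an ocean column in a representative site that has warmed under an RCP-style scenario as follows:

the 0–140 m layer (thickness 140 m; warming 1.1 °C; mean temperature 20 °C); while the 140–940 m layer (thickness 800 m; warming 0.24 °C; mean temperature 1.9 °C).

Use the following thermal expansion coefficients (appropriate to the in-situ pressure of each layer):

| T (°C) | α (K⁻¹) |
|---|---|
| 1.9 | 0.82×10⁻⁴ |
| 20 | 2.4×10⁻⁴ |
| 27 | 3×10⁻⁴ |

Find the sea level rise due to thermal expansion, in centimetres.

Layer 1 at 20 °C → α = 2.4×10⁻⁴ K⁻¹
Layer 2 at 1.9 °C → α = 0.82×10⁻⁴ K⁻¹
2.4×10⁻⁴ × 1.1 × 140 = 0.03696 m
800 × 0.82×10⁻⁴ × 0.24 = 0.015744 m
Δh = 0.03696 + 0.015744 = 0.052704 m

Δh = 5.27 cm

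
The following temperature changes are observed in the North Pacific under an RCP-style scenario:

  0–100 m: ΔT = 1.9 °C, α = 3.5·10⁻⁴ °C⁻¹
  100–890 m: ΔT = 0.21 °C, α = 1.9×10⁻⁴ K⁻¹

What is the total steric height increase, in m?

100 × 1.9 × 3.5×10⁻⁴ = 0.06650 m
100–890 m: 790 × 0.21 × 1.9×10⁻⁴ = 0.031521 m
Δh = 0.06650 + 0.031521 = 0.098021 m ≈ 0.0980 m

Δh = 0.0980 m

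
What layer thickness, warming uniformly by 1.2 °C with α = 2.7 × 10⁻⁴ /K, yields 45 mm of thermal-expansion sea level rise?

H = Δh/(αΔT) = 0.045 / (2.7×10⁻⁴ × 1.2) ≈ 138.9 m

140 m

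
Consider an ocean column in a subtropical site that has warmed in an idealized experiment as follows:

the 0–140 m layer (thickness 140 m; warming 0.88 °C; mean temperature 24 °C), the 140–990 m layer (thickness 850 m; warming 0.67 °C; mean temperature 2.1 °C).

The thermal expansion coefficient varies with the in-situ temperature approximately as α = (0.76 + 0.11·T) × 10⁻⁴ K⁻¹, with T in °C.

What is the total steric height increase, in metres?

Layer 1: α = (0.76 + 0.11×24)×10⁻⁴ = 3.4×10⁻⁴ K⁻¹
Layer 2: α = (0.76 + 0.11×2.1)×10⁻⁴ = 0.991×10⁻⁴ K⁻¹
Layer 1: 3.4×10⁻⁴ × 140 × 0.88 = 0.041888 m
Layer 2: 0.991×10⁻⁴ × 0.67 × 850 = 0.05643745 m
Δh = 0.041888 + 0.05643745 = 0.09832545 m

Δh ≈ 0.098 m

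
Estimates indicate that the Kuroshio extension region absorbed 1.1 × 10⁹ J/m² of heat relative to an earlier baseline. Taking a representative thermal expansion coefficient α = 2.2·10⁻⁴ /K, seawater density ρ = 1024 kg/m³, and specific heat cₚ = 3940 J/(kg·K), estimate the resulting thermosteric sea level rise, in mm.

Δh = αQ/(ρcₚ) = 2.2×10⁻⁴ × 1.1×10⁹ / (1024 × 3940) ≈ 0.059982 m

60.0 mm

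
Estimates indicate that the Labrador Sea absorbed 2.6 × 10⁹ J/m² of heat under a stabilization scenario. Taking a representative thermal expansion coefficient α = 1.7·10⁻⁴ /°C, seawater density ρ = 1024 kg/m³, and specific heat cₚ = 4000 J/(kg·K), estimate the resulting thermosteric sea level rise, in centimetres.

about 10.8 cm

Δh = αQ/(ρcₚ) = 1.7×10⁻⁴ × 2.6×10⁹ / (1024 × 4000) ≈ 0.10791 m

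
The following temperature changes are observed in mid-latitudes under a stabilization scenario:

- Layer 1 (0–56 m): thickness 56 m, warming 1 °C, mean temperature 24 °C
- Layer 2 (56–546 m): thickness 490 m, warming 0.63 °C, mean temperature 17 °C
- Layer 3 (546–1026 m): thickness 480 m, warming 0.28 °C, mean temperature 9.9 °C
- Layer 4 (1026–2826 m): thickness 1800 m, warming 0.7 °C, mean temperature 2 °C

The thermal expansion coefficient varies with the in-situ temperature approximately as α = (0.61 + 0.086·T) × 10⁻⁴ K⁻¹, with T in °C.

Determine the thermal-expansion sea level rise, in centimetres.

Δh ≈ 20 cm

Layer 1: α = (0.61 + 0.086×24)×10⁻⁴ = 2.674×10⁻⁴ K⁻¹
Layer 2: α = (0.61 + 0.086×17)×10⁻⁴ = 2.072×10⁻⁴ K⁻¹
Layer 3: α = (0.61 + 0.086×9.9)×10⁻⁴ = 1.4614×10⁻⁴ K⁻¹
Layer 4: α = (0.61 + 0.086×2)×10⁻⁴ = 0.782×10⁻⁴ K⁻¹
0–56 m: 56 × 1 × 2.674×10⁻⁴ = 0.0149744 m
Layer 2: 490 × 2.072×10⁻⁴ × 0.63 = 0.06396264 m
546–1026 m: 0.28 × 1.4614×10⁻⁴ × 480 = 0.019641216 m
Layer 4: 1800 × 0.782×10⁻⁴ × 0.7 = 0.098532 m
Δh = 0.0149744 + 0.06396264 + 0.019641216 + 0.098532 = 0.197110256 m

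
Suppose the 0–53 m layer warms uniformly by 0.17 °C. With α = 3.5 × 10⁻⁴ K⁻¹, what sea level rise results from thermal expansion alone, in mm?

Δh = αΔT·H = 3.5×10⁻⁴ × 0.17 × 53 = 0.0031535 m

Δh ≈ 3.15 mm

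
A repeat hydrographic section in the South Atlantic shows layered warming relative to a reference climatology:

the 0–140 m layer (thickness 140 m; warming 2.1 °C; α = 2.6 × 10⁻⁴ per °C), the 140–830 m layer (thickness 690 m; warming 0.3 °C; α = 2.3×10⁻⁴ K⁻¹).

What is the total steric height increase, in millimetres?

120 mm

Layer 1: 140 × 2.6×10⁻⁴ × 2.1 = 0.07644 m
2.3×10⁻⁴ × 690 × 0.3 = 0.04761 m
Δh = 0.07644 + 0.04761 = 0.12405 m ≈ 120 mm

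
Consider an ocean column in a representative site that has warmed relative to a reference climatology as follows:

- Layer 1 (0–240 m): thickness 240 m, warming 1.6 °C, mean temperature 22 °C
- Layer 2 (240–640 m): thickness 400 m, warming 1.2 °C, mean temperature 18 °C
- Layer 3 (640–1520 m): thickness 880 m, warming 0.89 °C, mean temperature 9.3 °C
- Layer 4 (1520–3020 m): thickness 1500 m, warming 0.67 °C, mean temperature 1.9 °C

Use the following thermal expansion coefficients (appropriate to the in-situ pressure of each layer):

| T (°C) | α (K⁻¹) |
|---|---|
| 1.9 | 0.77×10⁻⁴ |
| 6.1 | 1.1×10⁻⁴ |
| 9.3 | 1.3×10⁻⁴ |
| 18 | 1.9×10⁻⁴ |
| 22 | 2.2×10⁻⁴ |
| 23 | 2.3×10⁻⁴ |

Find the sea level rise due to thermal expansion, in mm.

355 mm

Layer 1 at 22 °C → α = 2.2×10⁻⁴ K⁻¹
Layer 2 at 18 °C → α = 1.9×10⁻⁴ K⁻¹
Layer 3 at 9.3 °C → α = 1.3×10⁻⁴ K⁻¹
Layer 4 at 1.9 °C → α = 0.77×10⁻⁴ K⁻¹
240 × 1.6 × 2.2×10⁻⁴ = 0.08448 m
240–640 m: 400 × 1.2 × 1.9×10⁻⁴ = 0.09120 m
Layer 3: 0.89 × 880 × 1.3×10⁻⁴ = 0.101816 m
Layer 4: 0.77×10⁻⁴ × 1500 × 0.67 = 0.077385 m
Δh = 0.08448 + 0.09120 + 0.101816 + 0.077385 = 0.354881 m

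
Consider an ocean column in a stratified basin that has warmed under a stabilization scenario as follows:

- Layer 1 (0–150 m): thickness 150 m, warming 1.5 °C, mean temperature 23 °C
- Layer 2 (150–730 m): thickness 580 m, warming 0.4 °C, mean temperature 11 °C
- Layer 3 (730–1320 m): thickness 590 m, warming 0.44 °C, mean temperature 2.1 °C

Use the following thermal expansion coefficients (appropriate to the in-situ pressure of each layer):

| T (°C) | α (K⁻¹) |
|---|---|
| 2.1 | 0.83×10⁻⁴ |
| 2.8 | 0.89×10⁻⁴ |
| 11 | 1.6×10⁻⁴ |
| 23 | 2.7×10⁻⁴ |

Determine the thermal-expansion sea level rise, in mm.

Layer 1 at 23 °C → α = 2.7×10⁻⁴ K⁻¹
Layer 2 at 11 °C → α = 1.6×10⁻⁴ K⁻¹
Layer 3 at 2.1 °C → α = 0.83×10⁻⁴ K⁻¹
150 × 1.5 × 2.7×10⁻⁴ = 0.06075 m
Layer 2: 1.6×10⁻⁴ × 580 × 0.4 = 0.03712 m
730–1320 m: 0.83×10⁻⁴ × 0.44 × 590 = 0.0215468 m
Δh = 0.06075 + 0.03712 + 0.0215468 = 0.1194168 m ≈ 119 mm

Δh = 119 mm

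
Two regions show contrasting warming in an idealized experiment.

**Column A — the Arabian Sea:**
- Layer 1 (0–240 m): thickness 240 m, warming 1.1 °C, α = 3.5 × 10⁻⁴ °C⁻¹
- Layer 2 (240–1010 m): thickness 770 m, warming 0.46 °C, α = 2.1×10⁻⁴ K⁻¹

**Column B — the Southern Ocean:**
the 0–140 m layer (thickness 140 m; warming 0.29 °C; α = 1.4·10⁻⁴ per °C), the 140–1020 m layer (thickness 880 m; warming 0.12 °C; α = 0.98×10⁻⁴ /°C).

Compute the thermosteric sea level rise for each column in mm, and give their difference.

A Layer 1: 3.5×10⁻⁴ × 240 × 1.1 = 0.09240 m
A 770 × 2.1×10⁻⁴ × 0.46 = 0.074382 m
A total: 0.166782 m
B 140 × 0.29 × 1.4×10⁻⁴ = 0.005684 m
B Layer 2: 0.12 × 880 × 0.98×10⁻⁴ = 0.0103488 m
B total: 0.0160328 m
Difference: 0.166782 − 0.0160328 = 0.1507492 m

A: 167 mm; B: 16.0 mm; difference 151 mm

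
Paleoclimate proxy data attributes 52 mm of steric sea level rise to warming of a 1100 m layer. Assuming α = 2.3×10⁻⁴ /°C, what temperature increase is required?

ΔT = Δh/(αH) = 0.052 / (2.3×10⁻⁴ × 1100) ≈ 0.2055 °C

0.21 °C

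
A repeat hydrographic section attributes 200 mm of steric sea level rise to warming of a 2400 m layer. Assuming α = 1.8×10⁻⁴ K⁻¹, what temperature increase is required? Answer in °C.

ΔT ≈ 0.46 °C

ΔT = Δh/(αH) = 0.2 / (1.8×10⁻⁴ × 2400) ≈ 0.4630 °C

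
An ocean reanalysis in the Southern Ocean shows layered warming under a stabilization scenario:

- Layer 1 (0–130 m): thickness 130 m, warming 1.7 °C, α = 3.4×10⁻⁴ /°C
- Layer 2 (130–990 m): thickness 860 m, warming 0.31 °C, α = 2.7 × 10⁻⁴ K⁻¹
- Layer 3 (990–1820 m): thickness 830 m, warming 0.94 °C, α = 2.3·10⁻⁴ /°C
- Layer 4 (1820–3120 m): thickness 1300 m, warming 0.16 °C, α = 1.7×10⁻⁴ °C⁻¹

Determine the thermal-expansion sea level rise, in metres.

Δh ≈ 0.36 m

Layer 1: 130 × 1.7 × 3.4×10⁻⁴ = 0.07514 m
Layer 2: 860 × 2.7×10⁻⁴ × 0.31 = 0.071982 m
990–1820 m: 830 × 2.3×10⁻⁴ × 0.94 = 0.179446 m
1820–3120 m: 1.7×10⁻⁴ × 1300 × 0.16 = 0.03536 m
Δh = 0.07514 + 0.071982 + 0.179446 + 0.03536 = 0.361928 m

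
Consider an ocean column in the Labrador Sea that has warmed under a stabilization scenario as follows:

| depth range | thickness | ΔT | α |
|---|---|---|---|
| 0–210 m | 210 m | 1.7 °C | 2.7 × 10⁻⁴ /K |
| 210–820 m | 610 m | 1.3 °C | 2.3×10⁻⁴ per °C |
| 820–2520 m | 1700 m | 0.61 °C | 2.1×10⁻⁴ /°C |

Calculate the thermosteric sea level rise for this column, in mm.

about 500 mm

Layer 1: 2.7×10⁻⁴ × 210 × 1.7 = 0.09639 m
210–820 m: 2.3×10⁻⁴ × 610 × 1.3 = 0.18239 m
Layer 3: 0.61 × 1700 × 2.1×10⁻⁴ = 0.21777 m
Δh = 0.09639 + 0.18239 + 0.21777 = 0.49655 m ≈ 500 mm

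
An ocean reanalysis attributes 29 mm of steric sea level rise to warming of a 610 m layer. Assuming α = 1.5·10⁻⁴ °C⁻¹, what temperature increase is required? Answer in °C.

0.317 °C

ΔT = Δh/(αH) = 0.029 / (1.5×10⁻⁴ × 610) ≈ 0.3169 °C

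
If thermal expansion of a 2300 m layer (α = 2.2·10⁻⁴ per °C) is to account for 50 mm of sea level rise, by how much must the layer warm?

about 0.0988 K

ΔT = Δh/(αH) = 0.05 / (2.2×10⁻⁴ × 2300) ≈ 0.09881 K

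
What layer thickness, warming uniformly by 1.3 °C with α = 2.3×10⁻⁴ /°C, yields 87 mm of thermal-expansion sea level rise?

about 291 m

H = Δh/(αΔT) = 0.087 / (2.3×10⁻⁴ × 1.3) ≈ 291.0 m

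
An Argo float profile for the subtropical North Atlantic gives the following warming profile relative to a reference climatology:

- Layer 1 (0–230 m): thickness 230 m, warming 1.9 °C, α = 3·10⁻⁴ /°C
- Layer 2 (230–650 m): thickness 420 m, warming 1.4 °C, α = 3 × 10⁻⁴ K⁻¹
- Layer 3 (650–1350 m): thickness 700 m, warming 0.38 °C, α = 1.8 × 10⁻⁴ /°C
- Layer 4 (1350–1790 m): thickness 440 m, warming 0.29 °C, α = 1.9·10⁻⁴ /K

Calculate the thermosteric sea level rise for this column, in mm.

380 mm

0–230 m: 230 × 1.9 × 3×10⁻⁴ = 0.13110 m
3×10⁻⁴ × 1.4 × 420 = 0.17640 m
Layer 3: 700 × 1.8×10⁻⁴ × 0.38 = 0.04788 m
1350–1790 m: 0.29 × 1.9×10⁻⁴ × 440 = 0.024244 m
Δh = 0.13110 + 0.17640 + 0.04788 + 0.024244 = 0.379624 m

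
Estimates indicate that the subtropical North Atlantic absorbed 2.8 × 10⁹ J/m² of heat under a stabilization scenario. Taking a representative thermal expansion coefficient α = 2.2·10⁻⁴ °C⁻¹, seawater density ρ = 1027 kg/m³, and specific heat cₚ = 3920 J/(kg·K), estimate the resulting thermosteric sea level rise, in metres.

Δh ≈ 0.15 m

Δh = αQ/(ρcₚ) = 2.2×10⁻⁴ × 2.8×10⁹ / (1027 × 3920) ≈ 0.15301 m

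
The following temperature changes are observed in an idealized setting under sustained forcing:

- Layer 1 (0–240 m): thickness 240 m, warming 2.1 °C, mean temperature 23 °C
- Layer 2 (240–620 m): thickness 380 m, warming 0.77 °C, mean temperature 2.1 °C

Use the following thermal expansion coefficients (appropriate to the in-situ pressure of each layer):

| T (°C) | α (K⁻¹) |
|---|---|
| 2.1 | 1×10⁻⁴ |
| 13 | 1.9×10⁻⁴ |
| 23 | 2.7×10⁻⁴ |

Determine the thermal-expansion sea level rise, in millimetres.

Layer 1 at 23 °C → α = 2.7×10⁻⁴ K⁻¹
Layer 2 at 2.1 °C → α = 1×10⁻⁴ K⁻¹
2.7×10⁻⁴ × 2.1 × 240 = 0.13608 m
Layer 2: 0.77 × 1×10⁻⁴ × 380 = 0.02926 m
Δh = 0.13608 + 0.02926 = 0.16534 m ≈ 165 mm

about 165 mm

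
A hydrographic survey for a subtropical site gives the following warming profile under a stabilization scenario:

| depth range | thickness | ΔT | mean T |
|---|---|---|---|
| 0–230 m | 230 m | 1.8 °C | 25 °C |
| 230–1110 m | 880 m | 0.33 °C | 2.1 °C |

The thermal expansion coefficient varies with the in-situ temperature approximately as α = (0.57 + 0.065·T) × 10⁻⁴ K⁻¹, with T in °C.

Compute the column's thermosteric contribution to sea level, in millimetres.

Layer 1: α = (0.57 + 0.065×25)×10⁻⁴ = 2.195×10⁻⁴ K⁻¹
Layer 2: α = (0.57 + 0.065×2.1)×10⁻⁴ = 0.7065×10⁻⁴ K⁻¹
230 × 1.8 × 2.195×10⁻⁴ = 0.090873 m
880 × 0.7065×10⁻⁴ × 0.33 = 0.02051676 m
Δh = 0.090873 + 0.02051676 = 0.11138976 m

Δh = 111 mm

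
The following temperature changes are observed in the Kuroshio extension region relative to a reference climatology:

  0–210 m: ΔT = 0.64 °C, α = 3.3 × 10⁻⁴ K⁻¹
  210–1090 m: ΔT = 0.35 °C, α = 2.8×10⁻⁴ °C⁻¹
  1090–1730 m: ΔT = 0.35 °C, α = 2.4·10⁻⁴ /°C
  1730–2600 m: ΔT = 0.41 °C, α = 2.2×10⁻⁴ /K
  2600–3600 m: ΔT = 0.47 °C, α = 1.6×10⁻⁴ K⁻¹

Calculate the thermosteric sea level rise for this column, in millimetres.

338 mm

Layer 1: 0.64 × 3.3×10⁻⁴ × 210 = 0.044352 m
0.35 × 880 × 2.8×10⁻⁴ = 0.08624 m
640 × 0.35 × 2.4×10⁻⁴ = 0.05376 m
Layer 4: 870 × 2.2×10⁻⁴ × 0.41 = 0.078474 m
2600–3600 m: 1000 × 1.6×10⁻⁴ × 0.47 = 0.07520 m
Δh = 0.044352 + 0.08624 + 0.05376 + 0.078474 + 0.07520 = 0.338026 m ≈ 338 mm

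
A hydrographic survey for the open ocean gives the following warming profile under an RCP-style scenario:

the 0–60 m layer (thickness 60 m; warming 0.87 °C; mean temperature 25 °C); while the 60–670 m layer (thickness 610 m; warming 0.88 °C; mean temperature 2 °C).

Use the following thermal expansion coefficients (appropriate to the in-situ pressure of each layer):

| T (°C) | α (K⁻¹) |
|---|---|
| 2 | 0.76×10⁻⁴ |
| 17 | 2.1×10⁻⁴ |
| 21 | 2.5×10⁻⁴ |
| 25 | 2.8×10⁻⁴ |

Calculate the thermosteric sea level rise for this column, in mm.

Layer 1 at 25 °C → α = 2.8×10⁻⁴ K⁻¹
Layer 2 at 2 °C → α = 0.76×10⁻⁴ K⁻¹
0–60 m: 2.8×10⁻⁴ × 0.87 × 60 = 0.014616 m
Layer 2: 610 × 0.76×10⁻⁴ × 0.88 = 0.0407968 m
Δh = 0.014616 + 0.0407968 = 0.0554128 m ≈ 55.4 mm

55.4 mm of thermosteric rise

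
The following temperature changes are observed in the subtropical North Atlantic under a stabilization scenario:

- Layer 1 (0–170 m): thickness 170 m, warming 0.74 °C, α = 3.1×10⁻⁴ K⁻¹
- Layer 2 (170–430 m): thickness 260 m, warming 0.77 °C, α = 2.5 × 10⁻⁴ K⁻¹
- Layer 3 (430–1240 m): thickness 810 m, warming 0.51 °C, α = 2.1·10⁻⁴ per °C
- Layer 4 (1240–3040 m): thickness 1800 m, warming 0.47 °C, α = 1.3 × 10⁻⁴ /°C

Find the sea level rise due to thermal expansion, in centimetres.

Layer 1: 170 × 0.74 × 3.1×10⁻⁴ = 0.038998 m
170–430 m: 260 × 2.5×10⁻⁴ × 0.77 = 0.05005 m
810 × 0.51 × 2.1×10⁻⁴ = 0.086751 m
1240–3040 m: 1800 × 1.3×10⁻⁴ × 0.47 = 0.10998 m
Δh = 0.038998 + 0.05005 + 0.086751 + 0.10998 = 0.285779 m

about 28.6 cm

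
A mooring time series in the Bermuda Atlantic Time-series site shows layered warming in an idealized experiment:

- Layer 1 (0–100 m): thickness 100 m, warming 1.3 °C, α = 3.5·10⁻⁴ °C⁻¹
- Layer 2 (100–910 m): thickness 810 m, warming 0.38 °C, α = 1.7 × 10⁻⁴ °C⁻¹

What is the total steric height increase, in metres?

about 0.098 m

3.5×10⁻⁴ × 100 × 1.3 = 0.04550 m
100–910 m: 0.38 × 810 × 1.7×10⁻⁴ = 0.052326 m
Δh = 0.04550 + 0.052326 = 0.097826 m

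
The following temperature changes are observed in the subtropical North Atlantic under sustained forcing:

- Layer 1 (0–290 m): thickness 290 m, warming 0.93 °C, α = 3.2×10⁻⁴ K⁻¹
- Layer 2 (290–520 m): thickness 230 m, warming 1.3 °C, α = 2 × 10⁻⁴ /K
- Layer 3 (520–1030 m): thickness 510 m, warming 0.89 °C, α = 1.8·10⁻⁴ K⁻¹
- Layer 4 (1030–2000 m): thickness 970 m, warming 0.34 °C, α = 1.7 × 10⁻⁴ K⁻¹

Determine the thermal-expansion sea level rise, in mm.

0–290 m: 3.2×10⁻⁴ × 0.93 × 290 = 0.086304 m
2×10⁻⁴ × 230 × 1.3 = 0.05980 m
Layer 3: 1.8×10⁻⁴ × 0.89 × 510 = 0.081702 m
970 × 1.7×10⁻⁴ × 0.34 = 0.056066 m
Δh = 0.086304 + 0.05980 + 0.081702 + 0.056066 = 0.283872 m ≈ 284 mm

284 mm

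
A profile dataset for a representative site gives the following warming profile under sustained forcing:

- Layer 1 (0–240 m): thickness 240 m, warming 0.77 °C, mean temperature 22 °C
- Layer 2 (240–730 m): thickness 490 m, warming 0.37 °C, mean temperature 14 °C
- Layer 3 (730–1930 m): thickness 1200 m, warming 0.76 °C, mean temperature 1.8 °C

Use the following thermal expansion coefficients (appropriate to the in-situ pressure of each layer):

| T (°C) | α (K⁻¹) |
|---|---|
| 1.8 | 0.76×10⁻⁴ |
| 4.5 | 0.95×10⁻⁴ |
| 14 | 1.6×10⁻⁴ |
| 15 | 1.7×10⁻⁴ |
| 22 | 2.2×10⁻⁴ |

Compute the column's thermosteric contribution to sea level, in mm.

Layer 1 at 22 °C → α = 2.2×10⁻⁴ K⁻¹
Layer 2 at 14 °C → α = 1.6×10⁻⁴ K⁻¹
Layer 3 at 1.8 °C → α = 0.76×10⁻⁴ K⁻¹
Layer 1: 2.2×10⁻⁴ × 0.77 × 240 = 0.040656 m
240–730 m: 0.37 × 490 × 1.6×10⁻⁴ = 0.029008 m
Layer 3: 0.76×10⁻⁴ × 0.76 × 1200 = 0.069312 m
Δh = 0.040656 + 0.029008 + 0.069312 = 0.138976 m

140 mm of thermosteric rise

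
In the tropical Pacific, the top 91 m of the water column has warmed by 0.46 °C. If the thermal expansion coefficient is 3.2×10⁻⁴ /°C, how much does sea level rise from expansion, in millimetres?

13.4 mm

Δh = αΔT·H = 3.2×10⁻⁴ × 0.46 × 91 = 0.0133952 m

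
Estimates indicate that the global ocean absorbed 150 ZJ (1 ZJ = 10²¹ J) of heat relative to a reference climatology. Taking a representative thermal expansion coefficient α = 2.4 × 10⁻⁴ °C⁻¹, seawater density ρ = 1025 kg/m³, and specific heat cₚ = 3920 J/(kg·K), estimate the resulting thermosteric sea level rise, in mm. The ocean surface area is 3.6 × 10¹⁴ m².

about 24.9 mm

Per unit area: Q = 150×10²¹ / (3.6×10¹⁴) ≈ 4.167×10⁸ J/m²
Δh = αQ/(ρcₚ) = 2.4×10⁻⁴ × 4.167×10⁸ / (1025 × 3920) ≈ 0.02489 m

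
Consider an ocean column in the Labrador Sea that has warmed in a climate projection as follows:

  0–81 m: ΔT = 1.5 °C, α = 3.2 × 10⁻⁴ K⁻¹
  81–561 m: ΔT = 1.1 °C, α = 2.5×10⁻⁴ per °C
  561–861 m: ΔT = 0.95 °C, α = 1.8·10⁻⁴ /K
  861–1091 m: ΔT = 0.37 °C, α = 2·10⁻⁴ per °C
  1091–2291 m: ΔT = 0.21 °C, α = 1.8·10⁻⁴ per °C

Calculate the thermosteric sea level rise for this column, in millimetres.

1.5 × 3.2×10⁻⁴ × 81 = 0.03888 m
480 × 1.1 × 2.5×10⁻⁴ = 0.13200 m
561–861 m: 0.95 × 1.8×10⁻⁴ × 300 = 0.05130 m
861–1091 m: 230 × 2×10⁻⁴ × 0.37 = 0.01702 m
1200 × 0.21 × 1.8×10⁻⁴ = 0.04536 m
Δh = 0.03888 + 0.13200 + 0.05130 + 0.01702 + 0.04536 = 0.28456 m

285 mm of thermosteric rise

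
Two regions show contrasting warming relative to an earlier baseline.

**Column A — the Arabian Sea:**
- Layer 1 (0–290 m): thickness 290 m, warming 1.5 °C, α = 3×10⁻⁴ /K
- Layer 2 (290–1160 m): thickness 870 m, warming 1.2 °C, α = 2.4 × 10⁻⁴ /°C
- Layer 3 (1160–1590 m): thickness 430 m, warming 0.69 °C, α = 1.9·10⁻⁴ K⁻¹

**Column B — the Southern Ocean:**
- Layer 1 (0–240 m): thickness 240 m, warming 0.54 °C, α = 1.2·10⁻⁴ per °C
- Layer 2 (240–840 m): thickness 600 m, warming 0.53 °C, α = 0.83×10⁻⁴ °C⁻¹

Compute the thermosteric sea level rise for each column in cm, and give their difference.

A: 43.7 cm; B: 4.19 cm; difference 39.5 cm

A Layer 1: 3×10⁻⁴ × 1.5 × 290 = 0.13050 m
A 290–1160 m: 2.4×10⁻⁴ × 870 × 1.2 = 0.25056 m
A 1.9×10⁻⁴ × 0.69 × 430 = 0.056373 m
A total: 0.437433 m
B 1.2×10⁻⁴ × 0.54 × 240 = 0.015552 m
B Layer 2: 600 × 0.83×10⁻⁴ × 0.53 = 0.026394 m
B total: 0.041946 m
Difference: 0.437433 − 0.041946 = 0.395487 m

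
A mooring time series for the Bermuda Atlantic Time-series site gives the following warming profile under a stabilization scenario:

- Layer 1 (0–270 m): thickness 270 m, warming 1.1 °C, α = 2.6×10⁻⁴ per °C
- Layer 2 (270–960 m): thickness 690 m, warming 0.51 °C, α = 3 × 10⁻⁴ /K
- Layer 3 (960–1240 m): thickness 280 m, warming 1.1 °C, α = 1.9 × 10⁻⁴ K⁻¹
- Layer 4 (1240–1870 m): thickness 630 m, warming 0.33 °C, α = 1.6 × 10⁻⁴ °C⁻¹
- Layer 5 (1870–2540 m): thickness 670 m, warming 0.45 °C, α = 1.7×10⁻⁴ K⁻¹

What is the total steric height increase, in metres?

0–270 m: 1.1 × 2.6×10⁻⁴ × 270 = 0.07722 m
Layer 2: 0.51 × 3×10⁻⁴ × 690 = 0.10557 m
960–1240 m: 280 × 1.1 × 1.9×10⁻⁴ = 0.05852 m
1.6×10⁻⁴ × 0.33 × 630 = 0.033264 m
Layer 5: 1.7×10⁻⁴ × 0.45 × 670 = 0.051255 m
Δh = 0.07722 + 0.10557 + 0.05852 + 0.033264 + 0.051255 = 0.325829 m ≈ 0.326 m

0.326 m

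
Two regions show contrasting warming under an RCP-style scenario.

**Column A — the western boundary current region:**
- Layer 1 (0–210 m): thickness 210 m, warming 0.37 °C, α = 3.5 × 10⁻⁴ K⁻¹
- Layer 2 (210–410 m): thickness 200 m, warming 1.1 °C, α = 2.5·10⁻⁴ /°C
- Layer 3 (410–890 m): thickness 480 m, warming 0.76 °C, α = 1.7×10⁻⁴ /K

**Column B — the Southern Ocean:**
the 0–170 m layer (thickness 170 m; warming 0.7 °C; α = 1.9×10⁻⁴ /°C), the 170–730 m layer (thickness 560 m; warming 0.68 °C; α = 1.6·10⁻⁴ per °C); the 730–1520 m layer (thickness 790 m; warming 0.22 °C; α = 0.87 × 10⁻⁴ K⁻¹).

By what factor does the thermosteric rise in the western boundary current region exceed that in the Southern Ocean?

1.5

A 0–210 m: 0.37 × 210 × 3.5×10⁻⁴ = 0.027195 m
A Layer 2: 2.5×10⁻⁴ × 1.1 × 200 = 0.05500 m
A 410–890 m: 0.76 × 1.7×10⁻⁴ × 480 = 0.062016 m
A total: 0.144211 m
B 0–170 m: 170 × 1.9×10⁻⁴ × 0.7 = 0.02261 m
B 560 × 0.68 × 1.6×10⁻⁴ = 0.060928 m
B 790 × 0.87×10⁻⁴ × 0.22 = 0.0151206 m
B total: 0.0986586 m
Ratio: 0.144211 / 0.0986586 ≈ 1.462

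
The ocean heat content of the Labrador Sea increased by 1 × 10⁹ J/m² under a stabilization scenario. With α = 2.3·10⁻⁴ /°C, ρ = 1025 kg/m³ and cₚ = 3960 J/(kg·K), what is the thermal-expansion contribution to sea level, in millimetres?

Δh = 57 mm

Δh = αQ/(ρcₚ) = 2.3×10⁻⁴ × 1×10⁹ / (1025 × 3960) ≈ 0.056664 m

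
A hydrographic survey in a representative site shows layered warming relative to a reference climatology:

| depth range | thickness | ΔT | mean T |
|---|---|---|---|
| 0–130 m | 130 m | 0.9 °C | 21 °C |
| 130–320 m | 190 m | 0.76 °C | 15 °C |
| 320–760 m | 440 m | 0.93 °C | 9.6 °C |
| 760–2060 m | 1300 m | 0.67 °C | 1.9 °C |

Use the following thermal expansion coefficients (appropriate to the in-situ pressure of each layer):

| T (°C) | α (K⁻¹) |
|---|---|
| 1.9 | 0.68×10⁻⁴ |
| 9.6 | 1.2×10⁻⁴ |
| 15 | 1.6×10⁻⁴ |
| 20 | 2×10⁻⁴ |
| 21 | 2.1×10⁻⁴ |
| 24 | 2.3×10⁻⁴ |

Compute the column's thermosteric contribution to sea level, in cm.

Layer 1 at 21 °C → α = 2.1×10⁻⁴ K⁻¹
Layer 2 at 15 °C → α = 1.6×10⁻⁴ K⁻¹
Layer 3 at 9.6 °C → α = 1.2×10⁻⁴ K⁻¹
Layer 4 at 1.9 °C → α = 0.68×10⁻⁴ K⁻¹
Layer 1: 0.9 × 2.1×10⁻⁴ × 130 = 0.02457 m
0.76 × 190 × 1.6×10⁻⁴ = 0.023104 m
440 × 1.2×10⁻⁴ × 0.93 = 0.049104 m
760–2060 m: 0.67 × 1300 × 0.68×10⁻⁴ = 0.059228 m
Δh = 0.02457 + 0.023104 + 0.049104 + 0.059228 = 0.156006 m

15.6 cm of thermosteric rise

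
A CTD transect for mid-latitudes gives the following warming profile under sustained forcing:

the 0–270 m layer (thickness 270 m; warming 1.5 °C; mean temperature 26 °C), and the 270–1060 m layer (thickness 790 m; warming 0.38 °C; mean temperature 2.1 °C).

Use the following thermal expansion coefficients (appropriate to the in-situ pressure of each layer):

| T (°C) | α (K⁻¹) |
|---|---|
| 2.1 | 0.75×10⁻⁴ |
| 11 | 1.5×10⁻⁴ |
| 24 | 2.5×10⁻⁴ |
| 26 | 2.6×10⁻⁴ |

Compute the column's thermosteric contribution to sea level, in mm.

128 mm of thermosteric rise

Layer 1 at 26 °C → α = 2.6×10⁻⁴ K⁻¹
Layer 2 at 2.1 °C → α = 0.75×10⁻⁴ K⁻¹
Layer 1: 2.6×10⁻⁴ × 1.5 × 270 = 0.10530 m
Layer 2: 0.38 × 0.75×10⁻⁴ × 790 = 0.022515 m
Δh = 0.10530 + 0.022515 = 0.127815 m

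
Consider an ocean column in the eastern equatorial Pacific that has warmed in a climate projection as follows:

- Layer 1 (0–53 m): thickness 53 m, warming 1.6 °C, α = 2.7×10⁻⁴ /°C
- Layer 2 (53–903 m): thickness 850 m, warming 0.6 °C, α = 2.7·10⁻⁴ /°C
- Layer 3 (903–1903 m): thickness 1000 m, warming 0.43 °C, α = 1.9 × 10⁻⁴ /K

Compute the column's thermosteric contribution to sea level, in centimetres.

24.2 cm

53 × 1.6 × 2.7×10⁻⁴ = 0.022896 m
Layer 2: 2.7×10⁻⁴ × 0.6 × 850 = 0.13770 m
Layer 3: 0.43 × 1000 × 1.9×10⁻⁴ = 0.08170 m
Δh = 0.022896 + 0.13770 + 0.08170 = 0.242296 m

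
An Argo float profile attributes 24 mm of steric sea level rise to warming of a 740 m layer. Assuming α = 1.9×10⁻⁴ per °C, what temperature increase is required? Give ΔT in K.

ΔT = Δh/(αH) = 0.024 / (1.9×10⁻⁴ × 740) ≈ 0.1707 K

ΔT ≈ 0.17 K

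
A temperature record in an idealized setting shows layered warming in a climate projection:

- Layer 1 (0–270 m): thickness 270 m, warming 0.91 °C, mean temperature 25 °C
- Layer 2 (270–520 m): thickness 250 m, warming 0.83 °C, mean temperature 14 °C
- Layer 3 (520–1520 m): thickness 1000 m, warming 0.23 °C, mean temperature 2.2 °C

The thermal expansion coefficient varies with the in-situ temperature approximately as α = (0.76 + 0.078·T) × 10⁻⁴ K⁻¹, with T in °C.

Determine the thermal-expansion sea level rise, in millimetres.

Layer 1: α = (0.76 + 0.078×25)×10⁻⁴ = 2.71×10⁻⁴ K⁻¹
Layer 2: α = (0.76 + 0.078×14)×10⁻⁴ = 1.852×10⁻⁴ K⁻¹
Layer 3: α = (0.76 + 0.078×2.2)×10⁻⁴ = 0.9316×10⁻⁴ K⁻¹
270 × 0.91 × 2.71×10⁻⁴ = 0.0665847 m
270–520 m: 250 × 1.852×10⁻⁴ × 0.83 = 0.038429 m
0.23 × 0.9316×10⁻⁴ × 1000 = 0.0214268 m
Δh = 0.0665847 + 0.038429 + 0.0214268 = 0.1264405 m ≈ 130 mm

130 mm of thermosteric rise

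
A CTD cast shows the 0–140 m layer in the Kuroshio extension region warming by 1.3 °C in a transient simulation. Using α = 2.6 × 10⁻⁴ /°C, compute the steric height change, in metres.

Δh = 0.0473 m

Δh = αΔT·H = 2.6×10⁻⁴ × 1.3 × 140 = 0.04732 m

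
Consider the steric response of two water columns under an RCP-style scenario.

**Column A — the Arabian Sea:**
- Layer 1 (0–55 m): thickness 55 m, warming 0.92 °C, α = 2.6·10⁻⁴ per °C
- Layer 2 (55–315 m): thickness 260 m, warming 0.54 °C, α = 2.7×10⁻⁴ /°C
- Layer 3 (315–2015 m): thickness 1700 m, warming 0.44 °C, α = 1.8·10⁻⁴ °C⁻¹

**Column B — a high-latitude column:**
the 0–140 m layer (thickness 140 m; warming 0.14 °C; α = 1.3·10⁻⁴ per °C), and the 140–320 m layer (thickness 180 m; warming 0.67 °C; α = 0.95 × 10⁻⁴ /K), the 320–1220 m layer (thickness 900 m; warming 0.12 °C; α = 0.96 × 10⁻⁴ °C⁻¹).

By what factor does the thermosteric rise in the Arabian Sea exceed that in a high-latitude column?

7.6

A 55 × 0.92 × 2.6×10⁻⁴ = 0.013156 m
A 55–315 m: 2.7×10⁻⁴ × 260 × 0.54 = 0.037908 m
A 315–2015 m: 1700 × 1.8×10⁻⁴ × 0.44 = 0.13464 m
A total: 0.185704 m
B 140 × 1.3×10⁻⁴ × 0.14 = 0.002548 m
B 140–320 m: 0.67 × 0.95×10⁻⁴ × 180 = 0.011457 m
B Layer 3: 0.12 × 0.96×10⁻⁴ × 900 = 0.010368 m
B total: 0.024373 m
Ratio: 0.185704 / 0.024373 ≈ 7.619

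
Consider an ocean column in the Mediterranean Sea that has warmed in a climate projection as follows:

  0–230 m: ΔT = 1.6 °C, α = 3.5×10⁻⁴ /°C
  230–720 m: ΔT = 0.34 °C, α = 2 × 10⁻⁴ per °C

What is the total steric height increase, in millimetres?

about 162 mm

0–230 m: 230 × 1.6 × 3.5×10⁻⁴ = 0.12880 m
230–720 m: 0.34 × 490 × 2×10⁻⁴ = 0.03332 m
Δh = 0.12880 + 0.03332 = 0.16212 m ≈ 162 mm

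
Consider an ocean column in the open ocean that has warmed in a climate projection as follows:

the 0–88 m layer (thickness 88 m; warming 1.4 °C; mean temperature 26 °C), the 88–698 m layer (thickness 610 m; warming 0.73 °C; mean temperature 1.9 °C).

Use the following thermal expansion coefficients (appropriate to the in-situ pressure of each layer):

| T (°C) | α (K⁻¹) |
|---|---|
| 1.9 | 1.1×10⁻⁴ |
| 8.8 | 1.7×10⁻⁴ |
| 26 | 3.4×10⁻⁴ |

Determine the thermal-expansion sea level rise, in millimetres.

about 91 mm

Layer 1 at 26 °C → α = 3.4×10⁻⁴ K⁻¹
Layer 2 at 1.9 °C → α = 1.1×10⁻⁴ K⁻¹
88 × 3.4×10⁻⁴ × 1.4 = 0.041888 m
0.73 × 1.1×10⁻⁴ × 610 = 0.048983 m
Δh = 0.041888 + 0.048983 = 0.090871 m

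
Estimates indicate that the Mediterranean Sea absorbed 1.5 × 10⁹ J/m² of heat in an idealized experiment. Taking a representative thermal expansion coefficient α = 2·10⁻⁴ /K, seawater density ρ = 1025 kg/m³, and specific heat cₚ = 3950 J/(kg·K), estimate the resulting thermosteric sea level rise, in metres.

Δh ≈ 0.0741 m

Δh = αQ/(ρcₚ) = 2×10⁻⁴ × 1.5×10⁹ / (1025 × 3950) ≈ 0.074097 m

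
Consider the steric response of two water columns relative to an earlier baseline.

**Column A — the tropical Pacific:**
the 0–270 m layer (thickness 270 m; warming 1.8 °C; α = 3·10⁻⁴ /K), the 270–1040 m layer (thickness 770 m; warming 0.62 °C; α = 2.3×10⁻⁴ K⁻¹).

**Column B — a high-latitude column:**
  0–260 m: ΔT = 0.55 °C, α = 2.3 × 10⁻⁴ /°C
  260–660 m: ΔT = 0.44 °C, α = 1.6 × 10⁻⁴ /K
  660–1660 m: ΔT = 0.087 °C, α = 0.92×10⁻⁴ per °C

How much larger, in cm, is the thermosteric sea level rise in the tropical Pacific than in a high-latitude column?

A Layer 1: 3×10⁻⁴ × 1.8 × 270 = 0.14580 m
A 270–1040 m: 0.62 × 770 × 2.3×10⁻⁴ = 0.109802 m
A total: 0.255602 m
B Layer 1: 0.55 × 260 × 2.3×10⁻⁴ = 0.03289 m
B 260–660 m: 1.6×10⁻⁴ × 0.44 × 400 = 0.02816 m
B Layer 3: 1000 × 0.92×10⁻⁴ × 0.087 = 0.008004 m
B total: 0.069054 m
Difference: 0.255602 − 0.069054 = 0.186548 m

19 cm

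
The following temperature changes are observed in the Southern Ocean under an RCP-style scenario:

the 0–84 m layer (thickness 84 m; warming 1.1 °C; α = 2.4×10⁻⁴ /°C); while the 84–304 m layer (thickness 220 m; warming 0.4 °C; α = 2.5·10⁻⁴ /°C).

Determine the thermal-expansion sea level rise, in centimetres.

0–84 m: 84 × 1.1 × 2.4×10⁻⁴ = 0.022176 m
Layer 2: 2.5×10⁻⁴ × 0.4 × 220 = 0.02200 m
Δh = 0.022176 + 0.02200 = 0.044176 m

4.42 cm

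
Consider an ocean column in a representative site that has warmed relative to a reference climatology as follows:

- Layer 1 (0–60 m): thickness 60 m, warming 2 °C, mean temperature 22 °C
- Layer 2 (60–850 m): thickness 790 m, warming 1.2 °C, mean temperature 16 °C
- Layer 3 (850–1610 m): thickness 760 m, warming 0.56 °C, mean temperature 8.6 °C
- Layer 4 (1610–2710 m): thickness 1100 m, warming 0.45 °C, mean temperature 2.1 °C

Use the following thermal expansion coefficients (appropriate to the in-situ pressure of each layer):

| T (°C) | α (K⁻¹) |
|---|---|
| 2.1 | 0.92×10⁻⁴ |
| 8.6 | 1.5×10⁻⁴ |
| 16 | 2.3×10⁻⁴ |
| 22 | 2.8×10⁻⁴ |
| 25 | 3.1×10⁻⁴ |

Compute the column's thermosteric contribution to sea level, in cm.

Δh ≈ 36 cm

Layer 1 at 22 °C → α = 2.8×10⁻⁴ K⁻¹
Layer 2 at 16 °C → α = 2.3×10⁻⁴ K⁻¹
Layer 3 at 8.6 °C → α = 1.5×10⁻⁴ K⁻¹
Layer 4 at 2.1 °C → α = 0.92×10⁻⁴ K⁻¹
2 × 2.8×10⁻⁴ × 60 = 0.03360 m
790 × 2.3×10⁻⁴ × 1.2 = 0.21804 m
850–1610 m: 0.56 × 1.5×10⁻⁴ × 760 = 0.06384 m
0.45 × 1100 × 0.92×10⁻⁴ = 0.04554 m
Δh = 0.03360 + 0.21804 + 0.06384 + 0.04554 = 0.36102 m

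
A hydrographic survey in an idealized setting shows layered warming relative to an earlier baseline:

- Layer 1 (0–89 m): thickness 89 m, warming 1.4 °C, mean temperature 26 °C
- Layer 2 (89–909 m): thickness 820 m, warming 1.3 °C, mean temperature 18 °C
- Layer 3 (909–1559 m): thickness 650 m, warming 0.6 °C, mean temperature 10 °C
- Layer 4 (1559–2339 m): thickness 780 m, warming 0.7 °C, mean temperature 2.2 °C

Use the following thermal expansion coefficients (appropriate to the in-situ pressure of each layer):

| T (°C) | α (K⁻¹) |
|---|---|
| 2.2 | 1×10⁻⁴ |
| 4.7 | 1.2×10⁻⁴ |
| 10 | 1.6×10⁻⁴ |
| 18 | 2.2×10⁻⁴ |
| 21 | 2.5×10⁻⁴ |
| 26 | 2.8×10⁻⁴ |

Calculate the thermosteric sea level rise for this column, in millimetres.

Layer 1 at 26 °C → α = 2.8×10⁻⁴ K⁻¹
Layer 2 at 18 °C → α = 2.2×10⁻⁴ K⁻¹
Layer 3 at 10 °C → α = 1.6×10⁻⁴ K⁻¹
Layer 4 at 2.2 °C → α = 1×10⁻⁴ K⁻¹
Layer 1: 1.4 × 89 × 2.8×10⁻⁴ = 0.034888 m
89–909 m: 820 × 1.3 × 2.2×10⁻⁴ = 0.23452 m
650 × 0.6 × 1.6×10⁻⁴ = 0.06240 m
Layer 4: 780 × 0.7 × 1×10⁻⁴ = 0.05460 m
Δh = 0.034888 + 0.23452 + 0.06240 + 0.05460 = 0.386408 m ≈ 386 mm

Δh ≈ 386 mm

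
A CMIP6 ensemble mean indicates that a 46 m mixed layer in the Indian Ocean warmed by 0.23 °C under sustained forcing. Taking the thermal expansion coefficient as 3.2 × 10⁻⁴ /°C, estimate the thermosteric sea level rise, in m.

0.00339 m

Δh = αΔT·H = 3.2×10⁻⁴ × 0.23 × 46 = 0.0033856 m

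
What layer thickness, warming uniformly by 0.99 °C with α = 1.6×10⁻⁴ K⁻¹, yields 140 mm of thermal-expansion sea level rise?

H = Δh/(αΔT) = 0.14 / (1.6×10⁻⁴ × 0.99) ≈ 883.8 m

880 m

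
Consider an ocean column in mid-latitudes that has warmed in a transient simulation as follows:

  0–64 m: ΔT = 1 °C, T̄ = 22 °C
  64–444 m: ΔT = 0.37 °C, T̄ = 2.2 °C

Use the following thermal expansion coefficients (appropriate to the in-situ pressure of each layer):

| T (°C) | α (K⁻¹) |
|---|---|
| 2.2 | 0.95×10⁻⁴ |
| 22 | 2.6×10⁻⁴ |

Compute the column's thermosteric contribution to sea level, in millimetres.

Δh = 30 mm

Layer 1 at 22 °C → α = 2.6×10⁻⁴ K⁻¹
Layer 2 at 2.2 °C → α = 0.95×10⁻⁴ K⁻¹
1 × 64 × 2.6×10⁻⁴ = 0.01664 m
Layer 2: 0.95×10⁻⁴ × 380 × 0.37 = 0.013357 m
Δh = 0.01664 + 0.013357 = 0.029997 m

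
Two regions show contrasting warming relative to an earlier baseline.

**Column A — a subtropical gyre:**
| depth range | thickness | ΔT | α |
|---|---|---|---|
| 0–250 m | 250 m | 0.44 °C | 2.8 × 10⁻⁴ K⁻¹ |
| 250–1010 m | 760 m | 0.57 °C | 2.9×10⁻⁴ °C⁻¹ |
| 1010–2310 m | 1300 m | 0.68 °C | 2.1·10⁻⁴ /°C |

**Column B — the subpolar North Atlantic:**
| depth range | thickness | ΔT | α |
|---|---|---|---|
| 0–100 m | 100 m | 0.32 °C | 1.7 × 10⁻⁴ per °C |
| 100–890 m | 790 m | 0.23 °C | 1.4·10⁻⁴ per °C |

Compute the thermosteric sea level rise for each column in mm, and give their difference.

Δh_A ≈ 340 mm, Δh_B ≈ 31 mm; difference ≈ 310 mm

A 250 × 0.44 × 2.8×10⁻⁴ = 0.03080 m
A 250–1010 m: 0.57 × 2.9×10⁻⁴ × 760 = 0.125628 m
A Layer 3: 1300 × 2.1×10⁻⁴ × 0.68 = 0.18564 m
A total: 0.342068 m
B Layer 1: 1.7×10⁻⁴ × 0.32 × 100 = 0.00544 m
B 100–890 m: 0.23 × 790 × 1.4×10⁻⁴ = 0.025438 m
B total: 0.030878 m
Difference: 0.342068 − 0.030878 = 0.31119 m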